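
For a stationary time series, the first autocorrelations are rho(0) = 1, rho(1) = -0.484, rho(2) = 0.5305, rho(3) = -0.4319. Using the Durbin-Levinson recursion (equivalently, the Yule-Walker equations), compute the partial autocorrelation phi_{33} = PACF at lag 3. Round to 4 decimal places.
\phi_{33} = -0.1340

The PACF at lag k is phi_{kk}, the last component of the solution
to the Yule-Walker system G_k phi = r_k where
  (G_k)_{ij} = rho(|i - j|), (r_k)_i = rho(i), i,j = 1..k.
Equivalently, Durbin-Levinson gives phi_{kk} iteratively:
  phi_{11} = rho(1)
  phi_{kk} = [rho(k) - sum_{j=1..k-1} phi_{k-1,j} rho(k-j)]
            / [1 - sum_{j=1..k-1} phi_{k-1,j} rho(j)],
  phi_{k,j} = phi_{k-1,j} - phi_{kk} phi_{k-1,k-j},  j = 1..k-1.
Step k = 1:
  phi_11 = rho(1) = -0.484.
Step k = 2:
  phi_22 = [rho(2) - phi_11 rho(1)] / [1 - phi_11 rho(1)] = [0.5305 - (-0.484)(-0.484)] / [1 - (-0.484)(-0.484)]
         = 0.296244 / 0.765744 = 0.386871.
  Update: phi_21 = phi_11 - phi_22 phi_11 = -0.484 - (0.386871)(-0.484) = -0.296755.
Step k = 3:
  phi_33 = [rho(3) - phi_21 rho(2) - phi_22 rho(1)] / [1 - phi_21 rho(1) - phi_22 rho(2)]
    numerator   = -0.4319 - (-0.296755)(0.5305) - (0.386871)(-0.484) = -0.08722625
    denominator = 1 - (-0.296755)(-0.484) - (0.386871)(0.5305) = 0.65113584
  phi_33 = -0.08722625 / 0.65113584 = -0.134.
Therefore phi_{33} = -0.1340.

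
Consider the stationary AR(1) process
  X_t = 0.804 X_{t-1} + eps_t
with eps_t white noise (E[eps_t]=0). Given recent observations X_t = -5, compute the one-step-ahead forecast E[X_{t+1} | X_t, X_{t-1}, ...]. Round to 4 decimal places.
E[X_{t+1} \mid \mathcal F_t] = -4.0200

For an AR(p) model X_t = c + sum_i phi_i X_{t-i} + eps_t, the
one-step-ahead conditional mean is
  E[X_{t+1} | X_t, ...] = c + sum_i phi_i X_{t+1-i}.
Substitute known values:
  E[X_{t+1} | ...] = (0.804) * (-5)
                   = -4.0200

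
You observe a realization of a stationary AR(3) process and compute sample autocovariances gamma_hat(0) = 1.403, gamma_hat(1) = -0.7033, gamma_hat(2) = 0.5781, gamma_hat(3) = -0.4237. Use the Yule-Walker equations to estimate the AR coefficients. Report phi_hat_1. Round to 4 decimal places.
\hat\phi_{1} = -0.3840

The Yule-Walker equations for an AR(p) process read, in matrix form,
  Gamma_p phi = r_p,   with   (Gamma_p)_{ij} = gamma(|i - j|),
                       (r_p)_i = gamma(i),   i,j = 1..p.
Substitute the sample gammas (Toeplitz matrix and right-hand side of size 3):
  Gamma_p = [[1.403, -0.7033, 0.5781], [-0.7033, 1.403, -0.7033], [0.5781, -0.7033, 1.403]]
  r_p     = [-0.7033, 0.5781, -0.4237]
Written out (R1..R3):
  (R1) 1.403 phi_1 - 0.7033 phi_2 + 0.5781 phi_3 = -0.7033
  (R2) -0.7033 phi_1 + 1.403 phi_2 - 0.7033 phi_3 = 0.5781
  (R3) 0.5781 phi_1 - 0.7033 phi_2 + 1.403 phi_3 = -0.4237
Gaussian elimination:
  R2 <- R2 - (-0.7033/1.403) R1 = R2 - (-0.501283) R1:  1.050448 phi_2 - 0.413508 phi_3 = 0.225548
  R3 <- R3 - (0.5781/1.403) R1 = R3 - (0.412046) R1:  -0.413508 phi_2 + 1.164796 phi_3 = -0.133908
  R3 <- R3 - (-0.413508/1.050448) R2 = R3 - (-0.39365) R2:  1.002019 phi_3 = -0.045122
Back-substitution:
  phi_hat_3 = -0.045122 / 1.002019 = -0.045031
  phi_hat_2 = (0.225548 - (-0.413508)(-0.045031)) / 1.050448 = 0.196989
  phi_hat_1 = (-0.7033 - (-0.7033)(0.196989) - (0.5781)(-0.045031)) / 1.403 = -0.383981
So phi_hat = [-0.3840, 0.1970, -0.0450].
Therefore phi_hat_1 = -0.3840.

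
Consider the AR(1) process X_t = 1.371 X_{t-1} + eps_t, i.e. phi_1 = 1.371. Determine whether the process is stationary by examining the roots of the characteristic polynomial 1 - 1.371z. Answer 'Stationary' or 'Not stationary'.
\text{Not stationary}

The AR(p) characteristic polynomial is P(z) = 1 - 1.371z.
Stationarity requires all roots to lie outside the unit circle, i.e. |z| > 1 for every root.
This is linear in z: 1 + (-1.371) z = 0  =>  z = -1/(-1.371) = 0.729395,  |z| = 0.729395.
Moduli of all roots: 0.7294.
All moduli strictly greater than 1? No.
Verdict: Not stationary.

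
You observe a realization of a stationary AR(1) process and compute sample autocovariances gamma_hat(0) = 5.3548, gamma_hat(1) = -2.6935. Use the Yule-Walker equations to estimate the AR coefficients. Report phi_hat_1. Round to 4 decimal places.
\hat\phi_{1} = -0.5030

The Yule-Walker equations for an AR(p) process read, in matrix form,
  Gamma_p phi = r_p,   with   (Gamma_p)_{ij} = gamma(|i - j|),
                       (r_p)_i = gamma(i),   i,j = 1..p.
Substitute the sample gammas (Toeplitz matrix and right-hand side of size 1):
  Gamma_p = [[5.3548]]
  r_p     = [-2.6935]
With p = 1 this is the single equation gamma(0) phi_1 = gamma(1):
  phi_hat_1 = gamma(1) / gamma(0) = -2.6935 / 5.3548 = -0.5030.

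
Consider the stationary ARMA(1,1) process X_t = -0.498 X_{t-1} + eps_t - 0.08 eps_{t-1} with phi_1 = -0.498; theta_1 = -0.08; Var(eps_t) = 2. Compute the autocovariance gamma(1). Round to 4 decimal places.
\gamma(1) = -1.5985

Multiply the model equation by X_{t-k} and take expectations. With theta_0 = psi_0 = 1 and psi_j the MA(infinity) weights, this gives
  gamma(k) - sum_i phi_i gamma(k-i) = c_k,
  c_k = sigma^2 * sum_{j=k..q} theta_j psi_{j-k}   (c_k = 0 for k > q),
using gamma(-m) = gamma(m).
psi-weights needed (psi_j = theta_j + sum_i phi_i psi_{j-i}):
  psi_1 = theta_1 + phi_1 = -0.08 + (-0.498) = -0.578
Right-hand sides:
  c_0 = sigma^2 (1 + theta_1 psi_1) = 2 * (1 + (-0.08)(-0.578)) = 2 * 1.04624 = 2.09248
  c_1 = sigma^2 theta_1 = 2 * (-0.08) = -0.16
  c_2 = 0
Equations for k = 0 and k = 1 (AR order 1):
  gamma(0) = phi_1 gamma(1) + c_0
  gamma(1) = phi_1 gamma(0) + c_1
Substituting the second into the first: gamma(0) (1 - phi_1^2) = c_0 + phi_1 c_1, so
  gamma(0) = (c_0 + phi_1 c_1) / (1 - phi_1^2) = (2.09248 + (-0.498)(-0.16)) / (1 - (-0.498)^2) = 2.17216 / 0.751996 = 2.888526.
  gamma(1) = phi_1 gamma(0) + c_1 = (-0.498)(2.888526) + (-0.16) = -1.598486.
Therefore gamma(1) = -1.5985 (to 4 decimal places).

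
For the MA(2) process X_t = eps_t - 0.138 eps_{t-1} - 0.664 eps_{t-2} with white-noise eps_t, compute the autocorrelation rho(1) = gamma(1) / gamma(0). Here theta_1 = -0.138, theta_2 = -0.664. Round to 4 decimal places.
\rho(1) = -0.0318

For an MA(q) process with theta_0 = 1, the autocovariance is
  gamma(k) = sigma^2 * sum_{i=0..q-k} theta_i * theta_{i+k},
and rho(k) = gamma(k) / gamma(0). Sigma^2 cancels.
  numerator   = (1)*(-0.138) + (-0.138)*(-0.664) = -0.046368.
  denominator = (1)^2 + (-0.138)^2 + (-0.664)^2 = 1.45994.
  rho(1) = -0.046368 / 1.45994 = -0.0318.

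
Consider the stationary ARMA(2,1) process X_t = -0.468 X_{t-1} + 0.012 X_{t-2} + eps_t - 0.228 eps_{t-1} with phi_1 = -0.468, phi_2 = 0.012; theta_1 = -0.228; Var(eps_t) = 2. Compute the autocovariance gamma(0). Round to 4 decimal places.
\gamma(0) = 3.2701

Multiply the model equation by X_{t-k} and take expectations. With theta_0 = psi_0 = 1 and psi_j the MA(infinity) weights, this gives
  gamma(k) - sum_i phi_i gamma(k-i) = c_k,
  c_k = sigma^2 * sum_{j=k..q} theta_j psi_{j-k}   (c_k = 0 for k > q),
using gamma(-m) = gamma(m).
psi-weights needed (psi_j = theta_j + sum_i phi_i psi_{j-i}):
  psi_1 = theta_1 + phi_1 = -0.228 + (-0.468) = -0.696
Right-hand sides:
  c_0 = sigma^2 (1 + theta_1 psi_1) = 2 * (1 + (-0.228)(-0.696)) = 2 * 1.158688 = 2.317376
  c_1 = sigma^2 theta_1 = 2 * (-0.228) = -0.456
  c_2 = 0
Equations for k = 0, 1, 2 (AR order 2, c_2 = 0):
  (E0) gamma(0) = phi_1 gamma(1) + phi_2 gamma(2) + c_0
  (E1) gamma(1) = phi_1 gamma(0) + phi_2 gamma(1) + c_1
  (E2) gamma(2) = phi_1 gamma(1) + phi_2 gamma(0)
From (E1): gamma(1) = A gamma(0) + B with
  A = phi_1 / (1 - phi_2) = -0.468 / 0.988 = -0.473684,   B = c_1 / (1 - phi_2) = -0.456 / 0.988 = -0.461538.
Insert (E2) into (E0): gamma(0) (1 - phi_2^2) = phi_1 (1 + phi_2) gamma(1) + c_0.
  phi_1 (1 + phi_2) = (-0.468)(1.012) = -0.473616,   1 - phi_2^2 = 0.999856.
Replace gamma(1) by A gamma(0) + B and collect gamma(0):
  gamma(0) [0.999856 - (-0.473616)(-0.473684)] = (-0.473616)(-0.461538) + 2.317376
  gamma(0) * 0.775512 = 2.535968
  gamma(0) = 2.535968 / 0.775512 = 3.270058.
Therefore gamma(0) = 3.2701 (to 4 decimal places).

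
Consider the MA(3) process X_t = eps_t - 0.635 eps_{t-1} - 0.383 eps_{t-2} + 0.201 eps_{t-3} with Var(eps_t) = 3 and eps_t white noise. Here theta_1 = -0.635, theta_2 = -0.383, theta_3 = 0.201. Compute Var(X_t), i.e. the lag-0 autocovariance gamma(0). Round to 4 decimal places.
\gamma(0) = 4.7709

For an MA(q) process X_t = eps_t + sum_i theta_i eps_{t-i} with
Var(eps_t) = sigma^2, the variance is
  gamma(0) = sigma^2 * (1 + sum_i theta_i^2).
  sum_i theta_i^2 = (-0.635)^2 + (-0.383)^2 + (0.201)^2 = 0.403225 + 0.146689 + 0.040401 = 0.590315.
  gamma(0) = 3 * (1 + 0.590315) = 3 * 1.590315 = 4.770945, which rounds to 4.7709.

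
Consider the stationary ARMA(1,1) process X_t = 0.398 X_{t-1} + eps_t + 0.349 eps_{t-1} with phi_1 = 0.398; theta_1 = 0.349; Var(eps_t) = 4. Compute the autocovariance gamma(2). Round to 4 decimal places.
\gamma(2) = 1.6093

Multiply the model equation by X_{t-k} and take expectations. With theta_0 = psi_0 = 1 and psi_j the MA(infinity) weights, this gives
  gamma(k) - sum_i phi_i gamma(k-i) = c_k,
  c_k = sigma^2 * sum_{j=k..q} theta_j psi_{j-k}   (c_k = 0 for k > q),
using gamma(-m) = gamma(m).
psi-weights needed (psi_j = theta_j + sum_i phi_i psi_{j-i}):
  psi_1 = theta_1 + phi_1 = 0.349 + (0.398) = 0.747
Right-hand sides:
  c_0 = sigma^2 (1 + theta_1 psi_1) = 4 * (1 + (0.349)(0.747)) = 4 * 1.260703 = 5.042812
  c_1 = sigma^2 theta_1 = 4 * (0.349) = 1.396
  c_2 = 0
Equations for k = 0 and k = 1 (AR order 1):
  gamma(0) = phi_1 gamma(1) + c_0
  gamma(1) = phi_1 gamma(0) + c_1
Substituting the second into the first: gamma(0) (1 - phi_1^2) = c_0 + phi_1 c_1, so
  gamma(0) = (c_0 + phi_1 c_1) / (1 - phi_1^2) = (5.042812 + (0.398)(1.396)) / (1 - (0.398)^2) = 5.59842 / 0.841596 = 6.652147.
  gamma(1) = phi_1 gamma(0) + c_1 = (0.398)(6.652147) + (1.396) = 4.043554.
For k = 2 (> q): gamma(2) = phi_1 gamma(1) = (0.398)(4.043554) = 1.609335.
Therefore gamma(2) = 1.6093 (to 4 decimal places).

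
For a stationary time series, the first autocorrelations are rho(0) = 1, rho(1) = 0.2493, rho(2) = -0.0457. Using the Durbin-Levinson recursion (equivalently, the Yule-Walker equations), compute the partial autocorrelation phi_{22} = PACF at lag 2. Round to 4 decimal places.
\phi_{22} = -0.1150

The PACF at lag k is phi_{kk}, the last component of the solution
to the Yule-Walker system G_k phi = r_k where
  (G_k)_{ij} = rho(|i - j|), (r_k)_i = rho(i), i,j = 1..k.
Equivalently, Durbin-Levinson gives phi_{kk} iteratively:
  phi_{11} = rho(1)
  phi_{kk} = [rho(k) - sum_{j=1..k-1} phi_{k-1,j} rho(k-j)]
            / [1 - sum_{j=1..k-1} phi_{k-1,j} rho(j)],
  phi_{k,j} = phi_{k-1,j} - phi_{kk} phi_{k-1,k-j},  j = 1..k-1.
Step k = 1:
  phi_11 = rho(1) = 0.2493.
Step k = 2:
  phi_22 = [rho(2) - phi_11 rho(1)] / [1 - phi_11 rho(1)] = [-0.0457 - (0.2493)(0.2493)] / [1 - (0.2493)(0.2493)]
         = -0.10785049 / 0.93784951 = -0.115.
Therefore phi_{22} = -0.1150.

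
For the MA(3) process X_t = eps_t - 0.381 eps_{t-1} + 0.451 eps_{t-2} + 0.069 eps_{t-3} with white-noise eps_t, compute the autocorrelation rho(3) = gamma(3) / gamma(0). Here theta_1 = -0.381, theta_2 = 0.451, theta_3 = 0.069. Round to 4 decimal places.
\rho(3) = 0.0510

For an MA(q) process with theta_0 = 1, the autocovariance is
  gamma(k) = sigma^2 * sum_{i=0..q-k} theta_i * theta_{i+k},
and rho(k) = gamma(k) / gamma(0). Sigma^2 cancels.
  numerator   = (1)*(0.069) = 0.069.
  denominator = (1)^2 + (-0.381)^2 + (0.451)^2 + (0.069)^2 = 1.353323.
  rho(3) = 0.069 / 1.353323 = 0.0510.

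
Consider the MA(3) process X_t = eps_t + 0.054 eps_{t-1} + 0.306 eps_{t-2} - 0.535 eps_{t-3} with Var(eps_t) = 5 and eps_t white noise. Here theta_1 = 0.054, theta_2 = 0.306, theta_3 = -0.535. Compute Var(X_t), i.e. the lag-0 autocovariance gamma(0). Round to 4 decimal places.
\gamma(0) = 6.9139

For an MA(q) process X_t = eps_t + sum_i theta_i eps_{t-i} with
Var(eps_t) = sigma^2, the variance is
  gamma(0) = sigma^2 * (1 + sum_i theta_i^2).
  sum_i theta_i^2 = (0.054)^2 + (0.306)^2 + (-0.535)^2 = 0.002916 + 0.093636 + 0.286225 = 0.382777.
  gamma(0) = 5 * (1 + 0.382777) = 5 * 1.382777 = 6.913885, which rounds to 6.9139.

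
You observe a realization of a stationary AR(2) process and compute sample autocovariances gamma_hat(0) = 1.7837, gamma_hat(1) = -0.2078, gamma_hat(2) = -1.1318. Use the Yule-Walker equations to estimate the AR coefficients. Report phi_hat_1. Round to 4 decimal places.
\hat\phi_{1} = -0.1930

The Yule-Walker equations for an AR(p) process read, in matrix form,
  Gamma_p phi = r_p,   with   (Gamma_p)_{ij} = gamma(|i - j|),
                       (r_p)_i = gamma(i),   i,j = 1..p.
Substitute the sample gammas (Toeplitz matrix and right-hand side of size 2):
  Gamma_p = [[1.7837, -0.2078], [-0.2078, 1.7837]]
  r_p     = [-0.2078, -1.1318]
Written out:
  1.7837 phi_1 - 0.2078 phi_2 = -0.2078
  -0.2078 phi_1 + 1.7837 phi_2 = -1.1318
Solve by Cramer's rule:
  det = gamma(0)^2 - gamma(1)^2 = (1.7837)^2 - (-0.2078)^2 = 3.18158569 - 0.04318084 = 3.13840485
  phi_hat_1 = [gamma(1) gamma(0) - gamma(1) gamma(2)] / det = [(-0.2078)(1.7837) - (-0.2078)(-1.1318)] / 3.13840485 = -0.6058409 / 3.13840485 = -0.193
  phi_hat_2 = [gamma(0) gamma(2) - gamma(1)^2] / det = [(1.7837)(-1.1318) - (-0.2078)^2] / 3.13840485 = -2.0619725 / 3.13840485 = -0.657
So phi_hat = [-0.1930, -0.6570].
Therefore phi_hat_1 = -0.1930.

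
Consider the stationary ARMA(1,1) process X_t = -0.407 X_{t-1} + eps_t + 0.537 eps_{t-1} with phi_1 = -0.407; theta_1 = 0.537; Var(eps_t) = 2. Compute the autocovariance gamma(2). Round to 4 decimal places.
\gamma(2) = -0.0991

Multiply the model equation by X_{t-k} and take expectations. With theta_0 = psi_0 = 1 and psi_j the MA(infinity) weights, this gives
  gamma(k) - sum_i phi_i gamma(k-i) = c_k,
  c_k = sigma^2 * sum_{j=k..q} theta_j psi_{j-k}   (c_k = 0 for k > q),
using gamma(-m) = gamma(m).
psi-weights needed (psi_j = theta_j + sum_i phi_i psi_{j-i}):
  psi_1 = theta_1 + phi_1 = 0.537 + (-0.407) = 0.13
Right-hand sides:
  c_0 = sigma^2 (1 + theta_1 psi_1) = 2 * (1 + (0.537)(0.13)) = 2 * 1.06981 = 2.13962
  c_1 = sigma^2 theta_1 = 2 * (0.537) = 1.074
  c_2 = 0
Equations for k = 0 and k = 1 (AR order 1):
  gamma(0) = phi_1 gamma(1) + c_0
  gamma(1) = phi_1 gamma(0) + c_1
Substituting the second into the first: gamma(0) (1 - phi_1^2) = c_0 + phi_1 c_1, so
  gamma(0) = (c_0 + phi_1 c_1) / (1 - phi_1^2) = (2.13962 + (-0.407)(1.074)) / (1 - (-0.407)^2) = 1.702502 / 0.834351 = 2.040511.
  gamma(1) = phi_1 gamma(0) + c_1 = (-0.407)(2.040511) + (1.074) = 0.243512.
For k = 2 (> q): gamma(2) = phi_1 gamma(1) = (-0.407)(0.243512) = -0.099109.
Therefore gamma(2) = -0.0991 (to 4 decimal places).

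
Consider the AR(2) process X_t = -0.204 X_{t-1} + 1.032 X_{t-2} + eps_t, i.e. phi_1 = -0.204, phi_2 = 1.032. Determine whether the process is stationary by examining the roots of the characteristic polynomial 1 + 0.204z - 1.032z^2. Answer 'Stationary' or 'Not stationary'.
\text{Not stationary}

The AR(p) characteristic polynomial is P(z) = 1 + 0.204z - 1.032z^2.
Stationarity requires all roots to lie outside the unit circle, i.e. |z| > 1 for every root.
Set 1 + (0.204) z + (-1.032) z^2 = 0, i.e. a z^2 + b z + c = 0 with a = -1.032, b = 0.204, c = 1.
Discriminant D = b^2 - 4ac = (0.204)^2 - 4*(-1.032)*1 = 0.041616 - (-4.128) = 4.169616.
D >= 0, so the roots are real: z = (-b +/- sqrt(D)) / (2a) = (-0.204 +/- 2.041964) / (-2.064).
  z_1 = (-0.204 + 2.041964) / (-2.064) = -0.8905,   |z_1| = 0.8905.
  z_2 = (-0.204 - 2.041964) / (-2.064) = 1.0882,   |z_2| = 1.0882.
Moduli of all roots: 0.8905, 1.0882.
All moduli strictly greater than 1? No.
Verdict: Not stationary.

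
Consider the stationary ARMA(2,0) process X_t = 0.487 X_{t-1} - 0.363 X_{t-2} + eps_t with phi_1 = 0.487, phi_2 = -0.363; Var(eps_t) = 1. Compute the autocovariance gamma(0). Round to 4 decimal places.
\gamma(0) = 1.3203

Multiply the model equation by X_{t-k} and take expectations. With theta_0 = psi_0 = 1 and psi_j the MA(infinity) weights, this gives
  gamma(k) - sum_i phi_i gamma(k-i) = c_k,
  c_k = sigma^2 * sum_{j=k..q} theta_j psi_{j-k}   (c_k = 0 for k > q),
using gamma(-m) = gamma(m).
Pure AR (q = 0): c_0 = sigma^2 = 1, c_k = 0 for k >= 1.
Equations for k = 0, 1, 2 (AR order 2, c_2 = 0):
  (E0) gamma(0) = phi_1 gamma(1) + phi_2 gamma(2) + c_0
  (E1) gamma(1) = phi_1 gamma(0) + phi_2 gamma(1) + c_1
  (E2) gamma(2) = phi_1 gamma(1) + phi_2 gamma(0)
From (E1): gamma(1) = A gamma(0) + B with
  A = phi_1 / (1 - phi_2) = 0.487 / 1.363 = 0.3573,   B = c_1 / (1 - phi_2) = 0 / 1.363 = 0.
Insert (E2) into (E0): gamma(0) (1 - phi_2^2) = phi_1 (1 + phi_2) gamma(1) + c_0.
  phi_1 (1 + phi_2) = (0.487)(0.637) = 0.310219,   1 - phi_2^2 = 0.868231.
Replace gamma(1) by A gamma(0) + B and collect gamma(0):
  gamma(0) [0.868231 - (0.310219)(0.3573)] = c_0 = 1
  gamma(0) * 0.75739 = 1
  gamma(0) = 1 / 0.75739 = 1.320324.
Therefore gamma(0) = 1.3203 (to 4 decimal places).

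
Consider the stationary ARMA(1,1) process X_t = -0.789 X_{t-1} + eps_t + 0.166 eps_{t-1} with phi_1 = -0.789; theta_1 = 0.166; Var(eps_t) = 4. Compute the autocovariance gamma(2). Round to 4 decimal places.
\gamma(2) = 4.5265

Multiply the model equation by X_{t-k} and take expectations. With theta_0 = psi_0 = 1 and psi_j the MA(infinity) weights, this gives
  gamma(k) - sum_i phi_i gamma(k-i) = c_k,
  c_k = sigma^2 * sum_{j=k..q} theta_j psi_{j-k}   (c_k = 0 for k > q),
using gamma(-m) = gamma(m).
psi-weights needed (psi_j = theta_j + sum_i phi_i psi_{j-i}):
  psi_1 = theta_1 + phi_1 = 0.166 + (-0.789) = -0.623
Right-hand sides:
  c_0 = sigma^2 (1 + theta_1 psi_1) = 4 * (1 + (0.166)(-0.623)) = 4 * 0.896582 = 3.586328
  c_1 = sigma^2 theta_1 = 4 * (0.166) = 0.664
  c_2 = 0
Equations for k = 0 and k = 1 (AR order 1):
  gamma(0) = phi_1 gamma(1) + c_0
  gamma(1) = phi_1 gamma(0) + c_1
Substituting the second into the first: gamma(0) (1 - phi_1^2) = c_0 + phi_1 c_1, so
  gamma(0) = (c_0 + phi_1 c_1) / (1 - phi_1^2) = (3.586328 + (-0.789)(0.664)) / (1 - (-0.789)^2) = 3.062432 / 0.377479 = 8.112854.
  gamma(1) = phi_1 gamma(0) + c_1 = (-0.789)(8.112854) + (0.664) = -5.737042.
For k = 2 (> q): gamma(2) = phi_1 gamma(1) = (-0.789)(-5.737042) = 4.526526.
Therefore gamma(2) = 4.5265 (to 4 decimal places).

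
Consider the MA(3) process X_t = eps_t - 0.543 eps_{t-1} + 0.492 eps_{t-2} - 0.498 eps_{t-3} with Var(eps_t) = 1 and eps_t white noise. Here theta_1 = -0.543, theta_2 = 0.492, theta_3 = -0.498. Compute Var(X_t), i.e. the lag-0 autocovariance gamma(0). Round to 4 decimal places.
\gamma(0) = 1.7849

For an MA(q) process X_t = eps_t + sum_i theta_i eps_{t-i} with
Var(eps_t) = sigma^2, the variance is
  gamma(0) = sigma^2 * (1 + sum_i theta_i^2).
  sum_i theta_i^2 = (-0.543)^2 + (0.492)^2 + (-0.498)^2 = 0.294849 + 0.242064 + 0.248004 = 0.784917.
  gamma(0) = 1 * (1 + 0.784917) = 1 * 1.784917 = 1.784917, which rounds to 1.7849.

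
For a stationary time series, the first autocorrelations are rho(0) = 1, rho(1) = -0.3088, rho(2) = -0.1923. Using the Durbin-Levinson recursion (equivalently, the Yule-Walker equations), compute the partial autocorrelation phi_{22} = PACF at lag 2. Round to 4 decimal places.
\phi_{22} = -0.3180

The PACF at lag k is phi_{kk}, the last component of the solution
to the Yule-Walker system G_k phi = r_k where
  (G_k)_{ij} = rho(|i - j|), (r_k)_i = rho(i), i,j = 1..k.
Equivalently, Durbin-Levinson gives phi_{kk} iteratively:
  phi_{11} = rho(1)
  phi_{kk} = [rho(k) - sum_{j=1..k-1} phi_{k-1,j} rho(k-j)]
            / [1 - sum_{j=1..k-1} phi_{k-1,j} rho(j)],
  phi_{k,j} = phi_{k-1,j} - phi_{kk} phi_{k-1,k-j},  j = 1..k-1.
Step k = 1:
  phi_11 = rho(1) = -0.3088.
Step k = 2:
  phi_22 = [rho(2) - phi_11 rho(1)] / [1 - phi_11 rho(1)] = [-0.1923 - (-0.3088)(-0.3088)] / [1 - (-0.3088)(-0.3088)]
         = -0.28765744 / 0.90464256 = -0.318.
Therefore phi_{22} = -0.3180.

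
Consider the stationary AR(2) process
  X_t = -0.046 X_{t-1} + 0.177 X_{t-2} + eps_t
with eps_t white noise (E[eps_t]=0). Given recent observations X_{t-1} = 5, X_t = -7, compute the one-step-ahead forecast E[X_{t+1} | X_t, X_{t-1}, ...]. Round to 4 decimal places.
E[X_{t+1} \mid \mathcal F_t] = 1.2070

For an AR(p) model X_t = c + sum_i phi_i X_{t-i} + eps_t, the
one-step-ahead conditional mean is
  E[X_{t+1} | X_t, ...] = c + sum_i phi_i X_{t+1-i}.
Substitute known values:
  E[X_{t+1} | ...] = (-0.046) * (-7) + (0.177) * (5)
                   = 1.2070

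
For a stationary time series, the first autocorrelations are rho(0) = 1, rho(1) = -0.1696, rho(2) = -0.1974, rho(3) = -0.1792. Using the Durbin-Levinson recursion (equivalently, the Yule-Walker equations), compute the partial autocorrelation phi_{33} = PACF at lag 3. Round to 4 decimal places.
\phi_{33} = -0.2830

The PACF at lag k is phi_{kk}, the last component of the solution
to the Yule-Walker system G_k phi = r_k where
  (G_k)_{ij} = rho(|i - j|), (r_k)_i = rho(i), i,j = 1..k.
Equivalently, Durbin-Levinson gives phi_{kk} iteratively:
  phi_{11} = rho(1)
  phi_{kk} = [rho(k) - sum_{j=1..k-1} phi_{k-1,j} rho(k-j)]
            / [1 - sum_{j=1..k-1} phi_{k-1,j} rho(j)],
  phi_{k,j} = phi_{k-1,j} - phi_{kk} phi_{k-1,k-j},  j = 1..k-1.
Step k = 1:
  phi_11 = rho(1) = -0.1696.
Step k = 2:
  phi_22 = [rho(2) - phi_11 rho(1)] / [1 - phi_11 rho(1)] = [-0.1974 - (-0.1696)(-0.1696)] / [1 - (-0.1696)(-0.1696)]
         = -0.22616416 / 0.97123584 = -0.232862.
  Update: phi_21 = phi_11 - phi_22 phi_11 = -0.1696 - (-0.232862)(-0.1696) = -0.209093.
Step k = 3:
  phi_33 = [rho(3) - phi_21 rho(2) - phi_22 rho(1)] / [1 - phi_21 rho(1) - phi_22 rho(2)]
    numerator   = -0.1792 - (-0.209093)(-0.1974) - (-0.232862)(-0.1696) = -0.25996848
    denominator = 1 - (-0.209093)(-0.1696) - (-0.232862)(-0.1974) = 0.91857075
  phi_33 = -0.25996848 / 0.91857075 = -0.283.
Therefore phi_{33} = -0.2830.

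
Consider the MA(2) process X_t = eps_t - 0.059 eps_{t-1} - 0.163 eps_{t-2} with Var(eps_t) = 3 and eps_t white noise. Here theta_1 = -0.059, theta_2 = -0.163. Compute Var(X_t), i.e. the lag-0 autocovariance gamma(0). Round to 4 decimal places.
\gamma(0) = 3.0902

For an MA(q) process X_t = eps_t + sum_i theta_i eps_{t-i} with
Var(eps_t) = sigma^2, the variance is
  gamma(0) = sigma^2 * (1 + sum_i theta_i^2).
  sum_i theta_i^2 = (-0.059)^2 + (-0.163)^2 = 0.003481 + 0.026569 = 0.03005.
  gamma(0) = 3 * (1 + 0.03005) = 3 * 1.03005 = 3.09015, which rounds to 3.0902.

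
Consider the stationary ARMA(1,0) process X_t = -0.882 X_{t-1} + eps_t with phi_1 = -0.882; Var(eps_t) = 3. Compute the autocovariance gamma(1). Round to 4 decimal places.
\gamma(1) = -11.9148

Multiply the model equation by X_{t-k} and take expectations. With theta_0 = psi_0 = 1 and psi_j the MA(infinity) weights, this gives
  gamma(k) - sum_i phi_i gamma(k-i) = c_k,
  c_k = sigma^2 * sum_{j=k..q} theta_j psi_{j-k}   (c_k = 0 for k > q),
using gamma(-m) = gamma(m).
Pure AR (q = 0): c_0 = sigma^2 = 3, c_k = 0 for k >= 1.
Equations for k = 0 and k = 1 (AR order 1):
  gamma(0) = phi_1 gamma(1) + c_0
  gamma(1) = phi_1 gamma(0) + c_1
Substituting the second into the first: gamma(0) (1 - phi_1^2) = c_0 + phi_1 c_1, so
  gamma(0) = c_0 / (1 - phi_1^2) = 3 / (1 - (-0.882)^2) = 3 / 0.222076 = 13.508889.
  gamma(1) = phi_1 gamma(0) = (-0.882)(13.508889) = -11.91484.
Therefore gamma(1) = -11.9148 (to 4 decimal places).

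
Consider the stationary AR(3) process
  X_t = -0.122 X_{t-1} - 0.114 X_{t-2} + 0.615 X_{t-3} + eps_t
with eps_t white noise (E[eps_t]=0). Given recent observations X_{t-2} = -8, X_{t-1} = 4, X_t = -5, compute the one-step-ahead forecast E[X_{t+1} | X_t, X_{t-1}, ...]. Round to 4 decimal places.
E[X_{t+1} \mid \mathcal F_t] = -4.7660

For an AR(p) model X_t = c + sum_i phi_i X_{t-i} + eps_t, the
one-step-ahead conditional mean is
  E[X_{t+1} | X_t, ...] = c + sum_i phi_i X_{t+1-i}.
Substitute known values:
  E[X_{t+1} | ...] = (-0.122) * (-5) + (-0.114) * (4) + (0.615) * (-8)
                   = -4.7660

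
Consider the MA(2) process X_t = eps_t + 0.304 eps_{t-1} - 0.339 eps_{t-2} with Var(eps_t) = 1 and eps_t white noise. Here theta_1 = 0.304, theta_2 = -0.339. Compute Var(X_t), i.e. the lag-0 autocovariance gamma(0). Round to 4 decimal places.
\gamma(0) = 1.2073

For an MA(q) process X_t = eps_t + sum_i theta_i eps_{t-i} with
Var(eps_t) = sigma^2, the variance is
  gamma(0) = sigma^2 * (1 + sum_i theta_i^2).
  sum_i theta_i^2 = (0.304)^2 + (-0.339)^2 = 0.092416 + 0.114921 = 0.207337.
  gamma(0) = 1 * (1 + 0.207337) = 1 * 1.207337 = 1.207337, which rounds to 1.2073.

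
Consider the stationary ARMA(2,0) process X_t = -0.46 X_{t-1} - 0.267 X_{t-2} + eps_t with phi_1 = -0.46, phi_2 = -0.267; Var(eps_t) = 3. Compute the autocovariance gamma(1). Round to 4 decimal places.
\gamma(1) = -1.3509

Multiply the model equation by X_{t-k} and take expectations. With theta_0 = psi_0 = 1 and psi_j the MA(infinity) weights, this gives
  gamma(k) - sum_i phi_i gamma(k-i) = c_k,
  c_k = sigma^2 * sum_{j=k..q} theta_j psi_{j-k}   (c_k = 0 for k > q),
using gamma(-m) = gamma(m).
Pure AR (q = 0): c_0 = sigma^2 = 3, c_k = 0 for k >= 1.
Equations for k = 0, 1, 2 (AR order 2, c_2 = 0):
  (E0) gamma(0) = phi_1 gamma(1) + phi_2 gamma(2) + c_0
  (E1) gamma(1) = phi_1 gamma(0) + phi_2 gamma(1) + c_1
  (E2) gamma(2) = phi_1 gamma(1) + phi_2 gamma(0)
From (E1): gamma(1) = A gamma(0) + B with
  A = phi_1 / (1 - phi_2) = -0.46 / 1.267 = -0.363062,   B = c_1 / (1 - phi_2) = 0 / 1.267 = 0.
Insert (E2) into (E0): gamma(0) (1 - phi_2^2) = phi_1 (1 + phi_2) gamma(1) + c_0.
  phi_1 (1 + phi_2) = (-0.46)(0.733) = -0.33718,   1 - phi_2^2 = 0.928711.
Replace gamma(1) by A gamma(0) + B and collect gamma(0):
  gamma(0) [0.928711 - (-0.33718)(-0.363062)] = c_0 = 3
  gamma(0) * 0.806294 = 3
  gamma(0) = 3 / 0.806294 = 3.720729.
  gamma(1) = A gamma(0) = (-0.363062)(3.720729) = -1.350857.
Therefore gamma(1) = -1.3509 (to 4 decimal places).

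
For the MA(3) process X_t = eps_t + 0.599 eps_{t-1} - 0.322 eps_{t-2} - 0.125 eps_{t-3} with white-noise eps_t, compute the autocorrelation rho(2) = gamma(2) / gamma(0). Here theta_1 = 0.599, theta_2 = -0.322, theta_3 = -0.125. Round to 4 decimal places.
\rho(2) = -0.2685

For an MA(q) process with theta_0 = 1, the autocovariance is
  gamma(k) = sigma^2 * sum_{i=0..q-k} theta_i * theta_{i+k},
and rho(k) = gamma(k) / gamma(0). Sigma^2 cancels.
  numerator   = (1)*(-0.322) + (0.599)*(-0.125) = -0.396875.
  denominator = (1)^2 + (0.599)^2 + (-0.322)^2 + (-0.125)^2 = 1.47811.
  rho(2) = -0.396875 / 1.47811 = -0.2685.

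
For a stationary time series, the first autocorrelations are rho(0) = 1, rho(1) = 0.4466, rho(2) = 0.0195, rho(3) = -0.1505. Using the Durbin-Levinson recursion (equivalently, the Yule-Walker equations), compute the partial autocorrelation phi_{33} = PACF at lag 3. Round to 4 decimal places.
\phi_{33} = -0.0800

The PACF at lag k is phi_{kk}, the last component of the solution
to the Yule-Walker system G_k phi = r_k where
  (G_k)_{ij} = rho(|i - j|), (r_k)_i = rho(i), i,j = 1..k.
Equivalently, Durbin-Levinson gives phi_{kk} iteratively:
  phi_{11} = rho(1)
  phi_{kk} = [rho(k) - sum_{j=1..k-1} phi_{k-1,j} rho(k-j)]
            / [1 - sum_{j=1..k-1} phi_{k-1,j} rho(j)],
  phi_{k,j} = phi_{k-1,j} - phi_{kk} phi_{k-1,k-j},  j = 1..k-1.
Step k = 1:
  phi_11 = rho(1) = 0.4466.
Step k = 2:
  phi_22 = [rho(2) - phi_11 rho(1)] / [1 - phi_11 rho(1)] = [0.0195 - (0.4466)(0.4466)] / [1 - (0.4466)(0.4466)]
         = -0.17995156 / 0.80054844 = -0.224785.
  Update: phi_21 = phi_11 - phi_22 phi_11 = 0.4466 - (-0.224785)(0.4466) = 0.546989.
Step k = 3:
  phi_33 = [rho(3) - phi_21 rho(2) - phi_22 rho(1)] / [1 - phi_21 rho(1) - phi_22 rho(2)]
    numerator   = -0.1505 - (0.546989)(0.0195) - (-0.224785)(0.4466) = -0.06077715
    denominator = 1 - (0.546989)(0.4466) - (-0.224785)(0.0195) = 0.76009797
  phi_33 = -0.06077715 / 0.76009797 = -0.08.
Therefore phi_{33} = -0.0800.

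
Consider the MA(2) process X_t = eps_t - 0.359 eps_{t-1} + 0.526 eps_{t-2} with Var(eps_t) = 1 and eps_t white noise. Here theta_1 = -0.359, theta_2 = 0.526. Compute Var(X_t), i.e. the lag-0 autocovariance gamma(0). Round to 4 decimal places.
\gamma(0) = 1.4056

For an MA(q) process X_t = eps_t + sum_i theta_i eps_{t-i} with
Var(eps_t) = sigma^2, the variance is
  gamma(0) = sigma^2 * (1 + sum_i theta_i^2).
  sum_i theta_i^2 = (-0.359)^2 + (0.526)^2 = 0.128881 + 0.276676 = 0.405557.
  gamma(0) = 1 * (1 + 0.405557) = 1 * 1.405557 = 1.405557, which rounds to 1.4056.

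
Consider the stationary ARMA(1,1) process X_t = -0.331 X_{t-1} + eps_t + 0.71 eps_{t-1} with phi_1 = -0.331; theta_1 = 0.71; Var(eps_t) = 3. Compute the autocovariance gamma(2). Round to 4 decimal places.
\gamma(2) = -0.3233

Multiply the model equation by X_{t-k} and take expectations. With theta_0 = psi_0 = 1 and psi_j the MA(infinity) weights, this gives
  gamma(k) - sum_i phi_i gamma(k-i) = c_k,
  c_k = sigma^2 * sum_{j=k..q} theta_j psi_{j-k}   (c_k = 0 for k > q),
using gamma(-m) = gamma(m).
psi-weights needed (psi_j = theta_j + sum_i phi_i psi_{j-i}):
  psi_1 = theta_1 + phi_1 = 0.71 + (-0.331) = 0.379
Right-hand sides:
  c_0 = sigma^2 (1 + theta_1 psi_1) = 3 * (1 + (0.71)(0.379)) = 3 * 1.26909 = 3.80727
  c_1 = sigma^2 theta_1 = 3 * (0.71) = 2.13
  c_2 = 0
Equations for k = 0 and k = 1 (AR order 1):
  gamma(0) = phi_1 gamma(1) + c_0
  gamma(1) = phi_1 gamma(0) + c_1
Substituting the second into the first: gamma(0) (1 - phi_1^2) = c_0 + phi_1 c_1, so
  gamma(0) = (c_0 + phi_1 c_1) / (1 - phi_1^2) = (3.80727 + (-0.331)(2.13)) / (1 - (-0.331)^2) = 3.10224 / 0.890439 = 3.483944.
  gamma(1) = phi_1 gamma(0) + c_1 = (-0.331)(3.483944) + (2.13) = 0.976814.
For k = 2 (> q): gamma(2) = phi_1 gamma(1) = (-0.331)(0.976814) = -0.323326.
Therefore gamma(2) = -0.3233 (to 4 decimal places).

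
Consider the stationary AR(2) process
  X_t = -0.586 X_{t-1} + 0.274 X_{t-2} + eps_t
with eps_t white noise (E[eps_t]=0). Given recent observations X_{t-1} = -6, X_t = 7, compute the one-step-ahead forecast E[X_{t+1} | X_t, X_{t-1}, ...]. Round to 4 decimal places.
E[X_{t+1} \mid \mathcal F_t] = -5.7460

For an AR(p) model X_t = c + sum_i phi_i X_{t-i} + eps_t, the
one-step-ahead conditional mean is
  E[X_{t+1} | X_t, ...] = c + sum_i phi_i X_{t+1-i}.
Substitute known values:
  E[X_{t+1} | ...] = (-0.586) * (7) + (0.274) * (-6)
                   = -5.7460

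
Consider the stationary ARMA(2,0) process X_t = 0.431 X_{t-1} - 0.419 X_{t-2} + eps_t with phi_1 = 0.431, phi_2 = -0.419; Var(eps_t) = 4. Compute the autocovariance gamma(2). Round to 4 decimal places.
\gamma(2) = -1.5398

Multiply the model equation by X_{t-k} and take expectations. With theta_0 = psi_0 = 1 and psi_j the MA(infinity) weights, this gives
  gamma(k) - sum_i phi_i gamma(k-i) = c_k,
  c_k = sigma^2 * sum_{j=k..q} theta_j psi_{j-k}   (c_k = 0 for k > q),
using gamma(-m) = gamma(m).
Pure AR (q = 0): c_0 = sigma^2 = 4, c_k = 0 for k >= 1.
Equations for k = 0, 1, 2 (AR order 2, c_2 = 0):
  (E0) gamma(0) = phi_1 gamma(1) + phi_2 gamma(2) + c_0
  (E1) gamma(1) = phi_1 gamma(0) + phi_2 gamma(1) + c_1
  (E2) gamma(2) = phi_1 gamma(1) + phi_2 gamma(0)
From (E1): gamma(1) = A gamma(0) + B with
  A = phi_1 / (1 - phi_2) = 0.431 / 1.419 = 0.303735,   B = c_1 / (1 - phi_2) = 0 / 1.419 = 0.
Insert (E2) into (E0): gamma(0) (1 - phi_2^2) = phi_1 (1 + phi_2) gamma(1) + c_0.
  phi_1 (1 + phi_2) = (0.431)(0.581) = 0.250411,   1 - phi_2^2 = 0.824439.
Replace gamma(1) by A gamma(0) + B and collect gamma(0):
  gamma(0) [0.824439 - (0.250411)(0.303735)] = c_0 = 4
  gamma(0) * 0.74838 = 4
  gamma(0) = 4 / 0.74838 = 5.344875.
  gamma(1) = A gamma(0) = (0.303735)(5.344875) = 1.623426.
  gamma(2) = phi_1 gamma(1) + phi_2 gamma(0) = (0.431)(1.623426) + (-0.419)(5.344875) = -1.539806.
Therefore gamma(2) = -1.5398 (to 4 decimal places).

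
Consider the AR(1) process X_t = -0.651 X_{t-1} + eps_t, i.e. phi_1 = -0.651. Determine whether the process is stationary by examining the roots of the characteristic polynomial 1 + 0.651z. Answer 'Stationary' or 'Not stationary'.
\text{Stationary}

The AR(p) characteristic polynomial is P(z) = 1 + 0.651z.
Stationarity requires all roots to lie outside the unit circle, i.e. |z| > 1 for every root.
This is linear in z: 1 + (0.651) z = 0  =>  z = -1/(0.651) = -1.536098,  |z| = 1.536098.
Moduli of all roots: 1.5361.
All moduli strictly greater than 1? Yes.
Verdict: Stationary.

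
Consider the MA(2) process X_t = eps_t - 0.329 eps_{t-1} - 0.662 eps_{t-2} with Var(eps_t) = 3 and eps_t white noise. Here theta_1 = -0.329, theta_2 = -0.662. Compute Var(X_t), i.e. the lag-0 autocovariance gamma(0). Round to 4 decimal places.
\gamma(0) = 4.6395

For an MA(q) process X_t = eps_t + sum_i theta_i eps_{t-i} with
Var(eps_t) = sigma^2, the variance is
  gamma(0) = sigma^2 * (1 + sum_i theta_i^2).
  sum_i theta_i^2 = (-0.329)^2 + (-0.662)^2 = 0.108241 + 0.438244 = 0.546485.
  gamma(0) = 3 * (1 + 0.546485) = 3 * 1.546485 = 4.639455, which rounds to 4.6395.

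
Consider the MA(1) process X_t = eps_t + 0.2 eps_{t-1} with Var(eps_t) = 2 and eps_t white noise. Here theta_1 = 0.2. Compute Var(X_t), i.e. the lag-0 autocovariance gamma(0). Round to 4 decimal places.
\gamma(0) = 2.0800

For an MA(q) process X_t = eps_t + sum_i theta_i eps_{t-i} with
Var(eps_t) = sigma^2, the variance is
  gamma(0) = sigma^2 * (1 + sum_i theta_i^2).
  sum_i theta_i^2 = (0.2)^2 = 0.04.
  gamma(0) = 2 * (1 + 0.04) = 2 * 1.04 = 2.08, which rounds to 2.0800.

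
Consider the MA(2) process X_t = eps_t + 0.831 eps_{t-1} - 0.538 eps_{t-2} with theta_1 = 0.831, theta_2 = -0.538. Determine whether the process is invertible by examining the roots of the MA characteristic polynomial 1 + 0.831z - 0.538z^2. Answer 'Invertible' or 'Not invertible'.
\text{Not invertible}

The MA(q) characteristic polynomial is P(z) = 1 + 0.831z - 0.538z^2.
Invertibility requires all roots to lie outside the unit circle, i.e. |z| > 1 for every root.
Set 1 + (0.831) z + (-0.538) z^2 = 0, i.e. a z^2 + b z + c = 0 with a = -0.538, b = 0.831, c = 1.
Discriminant D = b^2 - 4ac = (0.831)^2 - 4*(-0.538)*1 = 0.690561 - (-2.152) = 2.842561.
D >= 0, so the roots are real: z = (-b +/- sqrt(D)) / (2a) = (-0.831 +/- 1.68599) / (-1.076).
  z_1 = (-0.831 + 1.68599) / (-1.076) = -0.7946,   |z_1| = 0.7946.
  z_2 = (-0.831 - 1.68599) / (-1.076) = 2.3392,   |z_2| = 2.3392.
Moduli of all roots: 0.7946, 2.3392.
All moduli strictly greater than 1? No.
Verdict: Not invertible.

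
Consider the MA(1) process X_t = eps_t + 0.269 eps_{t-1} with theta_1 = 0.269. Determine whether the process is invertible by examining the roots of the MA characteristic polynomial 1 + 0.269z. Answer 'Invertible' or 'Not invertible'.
\text{Invertible}

The MA(q) characteristic polynomial is P(z) = 1 + 0.269z.
Invertibility requires all roots to lie outside the unit circle, i.e. |z| > 1 for every root.
This is linear in z: 1 + (0.269) z = 0  =>  z = -1/(0.269) = -3.717472,  |z| = 3.717472.
Moduli of all roots: 3.7175.
All moduli strictly greater than 1? Yes.
Verdict: Invertible.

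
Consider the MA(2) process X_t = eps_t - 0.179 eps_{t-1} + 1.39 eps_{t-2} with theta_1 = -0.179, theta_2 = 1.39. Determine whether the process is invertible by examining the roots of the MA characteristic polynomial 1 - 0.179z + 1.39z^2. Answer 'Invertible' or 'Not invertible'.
\text{Not invertible}

The MA(q) characteristic polynomial is P(z) = 1 - 0.179z + 1.39z^2.
Invertibility requires all roots to lie outside the unit circle, i.e. |z| > 1 for every root.
Set 1 + (-0.179) z + (1.39) z^2 = 0, i.e. a z^2 + b z + c = 0 with a = 1.39, b = -0.179, c = 1.
Discriminant D = b^2 - 4ac = (-0.179)^2 - 4*(1.39)*1 = 0.032041 - (5.56) = -5.527959.
D < 0, so the roots are the complex-conjugate pair z = (-b +/- i sqrt(-D)) / (2a) = 0.0644 +/- 0.8457i.
For a conjugate pair |z|^2 = z * conj(z) = (product of roots) = c/a = 1/(1.39) = 0.719424, so |z| = sqrt(0.719424) = 0.8482 for both roots.
Moduli of all roots: 0.8482, 0.8482.
All moduli strictly greater than 1? No.
Verdict: Not invertible.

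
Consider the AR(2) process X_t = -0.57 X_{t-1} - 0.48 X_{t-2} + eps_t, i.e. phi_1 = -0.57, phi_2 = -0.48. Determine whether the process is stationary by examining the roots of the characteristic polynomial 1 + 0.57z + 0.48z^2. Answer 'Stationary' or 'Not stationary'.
\text{Stationary}

The AR(p) characteristic polynomial is P(z) = 1 + 0.57z + 0.48z^2.
Stationarity requires all roots to lie outside the unit circle, i.e. |z| > 1 for every root.
Set 1 + (0.57) z + (0.48) z^2 = 0, i.e. a z^2 + b z + c = 0 with a = 0.48, b = 0.57, c = 1.
Discriminant D = b^2 - 4ac = (0.57)^2 - 4*(0.48)*1 = 0.3249 - (1.92) = -1.5951.
D < 0, so the roots are the complex-conjugate pair z = (-b +/- i sqrt(-D)) / (2a) = -0.5938 +/- 1.3156i.
For a conjugate pair |z|^2 = z * conj(z) = (product of roots) = c/a = 1/(0.48) = 2.083333, so |z| = sqrt(2.083333) = 1.4434 for both roots.
Moduli of all roots: 1.4434, 1.4434.
All moduli strictly greater than 1? Yes.
Verdict: Stationary.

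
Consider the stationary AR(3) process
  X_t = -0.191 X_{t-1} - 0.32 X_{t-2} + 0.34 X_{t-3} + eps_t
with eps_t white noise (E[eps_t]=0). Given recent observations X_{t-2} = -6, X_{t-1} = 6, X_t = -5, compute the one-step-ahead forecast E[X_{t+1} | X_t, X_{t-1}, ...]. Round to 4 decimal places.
E[X_{t+1} \mid \mathcal F_t] = -3.0050

For an AR(p) model X_t = c + sum_i phi_i X_{t-i} + eps_t, the
one-step-ahead conditional mean is
  E[X_{t+1} | X_t, ...] = c + sum_i phi_i X_{t+1-i}.
Substitute known values:
  E[X_{t+1} | ...] = (-0.191) * (-5) + (-0.32) * (6) + (0.34) * (-6)
                   = -3.0050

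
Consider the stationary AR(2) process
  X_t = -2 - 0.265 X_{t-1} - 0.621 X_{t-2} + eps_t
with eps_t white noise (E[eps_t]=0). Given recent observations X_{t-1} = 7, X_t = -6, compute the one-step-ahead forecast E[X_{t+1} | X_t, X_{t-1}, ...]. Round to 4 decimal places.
E[X_{t+1} \mid \mathcal F_t] = -4.7570

For an AR(p) model X_t = c + sum_i phi_i X_{t-i} + eps_t, the
one-step-ahead conditional mean is
  E[X_{t+1} | X_t, ...] = c + sum_i phi_i X_{t+1-i}.
Substitute known values:
  E[X_{t+1} | ...] = -2 + (-0.265) * (-6) + (-0.621) * (7)
                   = -4.7570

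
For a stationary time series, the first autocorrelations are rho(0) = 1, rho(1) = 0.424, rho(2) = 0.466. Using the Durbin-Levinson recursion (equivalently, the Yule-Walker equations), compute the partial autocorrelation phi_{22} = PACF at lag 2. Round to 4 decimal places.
\phi_{22} = 0.3490

The PACF at lag k is phi_{kk}, the last component of the solution
to the Yule-Walker system G_k phi = r_k where
  (G_k)_{ij} = rho(|i - j|), (r_k)_i = rho(i), i,j = 1..k.
Equivalently, Durbin-Levinson gives phi_{kk} iteratively:
  phi_{11} = rho(1)
  phi_{kk} = [rho(k) - sum_{j=1..k-1} phi_{k-1,j} rho(k-j)]
            / [1 - sum_{j=1..k-1} phi_{k-1,j} rho(j)],
  phi_{k,j} = phi_{k-1,j} - phi_{kk} phi_{k-1,k-j},  j = 1..k-1.
Step k = 1:
  phi_11 = rho(1) = 0.424.
Step k = 2:
  phi_22 = [rho(2) - phi_11 rho(1)] / [1 - phi_11 rho(1)] = [0.466 - (0.424)(0.424)] / [1 - (0.424)(0.424)]
         = 0.286224 / 0.820224 = 0.349.
Therefore phi_{22} = 0.3490.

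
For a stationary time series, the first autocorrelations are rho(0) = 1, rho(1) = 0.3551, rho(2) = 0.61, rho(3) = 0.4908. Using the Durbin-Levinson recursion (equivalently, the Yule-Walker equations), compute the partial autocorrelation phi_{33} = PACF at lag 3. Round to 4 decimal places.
\phi_{33} = 0.3259

The PACF at lag k is phi_{kk}, the last component of the solution
to the Yule-Walker system G_k phi = r_k where
  (G_k)_{ij} = rho(|i - j|), (r_k)_i = rho(i), i,j = 1..k.
Equivalently, Durbin-Levinson gives phi_{kk} iteratively:
  phi_{11} = rho(1)
  phi_{kk} = [rho(k) - sum_{j=1..k-1} phi_{k-1,j} rho(k-j)]
            / [1 - sum_{j=1..k-1} phi_{k-1,j} rho(j)],
  phi_{k,j} = phi_{k-1,j} - phi_{kk} phi_{k-1,k-j},  j = 1..k-1.
Step k = 1:
  phi_11 = rho(1) = 0.3551.
Step k = 2:
  phi_22 = [rho(2) - phi_11 rho(1)] / [1 - phi_11 rho(1)] = [0.61 - (0.3551)(0.3551)] / [1 - (0.3551)(0.3551)]
         = 0.48390399 / 0.87390399 = 0.553727.
  Update: phi_21 = phi_11 - phi_22 phi_11 = 0.3551 - (0.553727)(0.3551) = 0.158472.
Step k = 3:
  phi_33 = [rho(3) - phi_21 rho(2) - phi_22 rho(1)] / [1 - phi_21 rho(1) - phi_22 rho(2)]
    numerator   = 0.4908 - (0.158472)(0.61) - (0.553727)(0.3551) = 0.19750394
    denominator = 1 - (0.158472)(0.3551) - (0.553727)(0.61) = 0.60595342
  phi_33 = 0.19750394 / 0.60595342 = 0.3259.
Therefore phi_{33} = 0.3259.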